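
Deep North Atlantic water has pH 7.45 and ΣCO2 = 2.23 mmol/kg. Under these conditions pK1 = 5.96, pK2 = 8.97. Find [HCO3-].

α₁ = 1 / (1 + [H⁺]/K1 + K2/[H⁺]) = 1 / (1 + 10^-1.49 + 10^-1.52)
   = 1 / (1 + 0.032359 + 0.030200) = 1/1.0626 = 0.9411
[HCO3⁻] = α₁ × DIC = 0.9411 × 2.23 = 2.10 mmol/kg

[HCO3⁻] = 2.10 mmol/kg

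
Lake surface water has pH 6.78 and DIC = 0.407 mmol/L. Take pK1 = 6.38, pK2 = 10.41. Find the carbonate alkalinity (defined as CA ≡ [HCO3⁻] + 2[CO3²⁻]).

CA = 0.291 mmol/L

CA = [HCO3⁻] + 2[CO3²⁻] = (α₁ + 2α₂)·DIC
At pH 6.78: [H⁺]/K1 = 10^-0.40 = 0.39811, K2/[H⁺] = 10^-3.63 = 0.00023442
α₁ = 1/(1 + 0.39811 + 0.00023442) = 1/1.3983 = 0.7151; α₂ = α₁·K2/[H⁺] = 0.0001676
α₁ + 2α₂ = 0.7155
CA = 0.7155 × 0.407 = 0.291 mmol/L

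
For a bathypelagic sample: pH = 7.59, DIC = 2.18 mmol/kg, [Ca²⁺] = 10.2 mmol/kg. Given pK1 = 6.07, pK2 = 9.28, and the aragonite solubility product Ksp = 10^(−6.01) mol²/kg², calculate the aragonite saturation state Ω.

α₂ = 1 / (1 + [H⁺]/K2 + [H⁺]²/(K1K2)) = 1 / (1 + 10^+1.69 + 10^+0.17)
   = 1 / (1 + 48.978 + 1.4791) = 1/51.457 = 0.01943
[CO3²⁻] = α₂ × DIC = 0.01943 × 2.18 = 0.04237 mmol/kg
Ksp = 10^(−6.01) = 9.772×10^-7
Ω = [Ca²⁺][CO3²⁻]/Ksp = (10.2×10^-3)(4.237×10^-5) / 9.772×10^-7 = 0.442

Ω = 0.442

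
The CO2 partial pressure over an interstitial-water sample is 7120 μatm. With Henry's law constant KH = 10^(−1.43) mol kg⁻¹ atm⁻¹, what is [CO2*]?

KH = 10^(−1.43) = 3.715×10^-2 mol kg⁻¹ atm⁻¹
[CO2*] = KH · pCO2 = 3.715×10^-2 × 7120×10^-6 atm = 2.65×10^-4 mol/kg

[CO2*] = 265 μmol/kg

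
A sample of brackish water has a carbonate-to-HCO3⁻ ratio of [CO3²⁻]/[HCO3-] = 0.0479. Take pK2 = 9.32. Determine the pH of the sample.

pH = 8.00

From K2 = [H⁺][CO3²⁻]/[HCO3-]:  pH = pK2 + log₁₀([CO3²⁻]/[HCO3-])
log₁₀(0.0479) = -1.320
pH = 9.32 + (-1.320) = 8.00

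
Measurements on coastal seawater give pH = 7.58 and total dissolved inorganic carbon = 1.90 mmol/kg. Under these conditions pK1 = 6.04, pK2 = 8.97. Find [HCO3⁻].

α₁ = 1 / (1 + [H⁺]/K1 + K2/[H⁺]) = 1 / (1 + 10^-1.54 + 10^-1.39)
   = 1 / (1 + 0.028840 + 0.040738) = 1/1.0696 = 0.9349
[HCO3⁻] = α₁ × DIC = 0.9349 × 1.90 = 1.78 mmol/kg

[HCO3⁻] = 1.78 mmol/kg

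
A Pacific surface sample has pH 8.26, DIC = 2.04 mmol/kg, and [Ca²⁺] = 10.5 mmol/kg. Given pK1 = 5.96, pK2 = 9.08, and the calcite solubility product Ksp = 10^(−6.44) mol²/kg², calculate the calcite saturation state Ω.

α₂ = 1 / (1 + [H⁺]/K2 + [H⁺]²/(K1K2)) = 1 / (1 + 10^+0.82 + 10^-1.48)
   = 1 / (1 + 6.6069 + 0.033113) = 1/7.6400 = 0.1309
[CO3²⁻] = α₂ × DIC = 0.1309 × 2.04 = 0.2670 mmol/kg
Ksp = 10^(−6.44) = 3.631×10^-7
Ω = [Ca²⁺][CO3²⁻]/Ksp = (10.5×10^-3)(2.670×10^-4) / 3.631×10^-7 = 7.72

Ω = 7.72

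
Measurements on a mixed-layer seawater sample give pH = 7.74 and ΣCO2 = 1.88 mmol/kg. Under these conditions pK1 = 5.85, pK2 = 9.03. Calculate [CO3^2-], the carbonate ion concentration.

[CO3²⁻] = 0.0906 mmol/kg

α₂ = 1 / (1 + [H⁺]/K2 + [H⁺]²/(K1K2)) = 1 / (1 + 10^+1.29 + 10^-0.60)
   = 1 / (1 + 19.498 + 0.25119) = 1/20.750 = 0.04819
[CO3²⁻] = α₂ × DIC = 0.04819 × 1.88 = 0.0906 mmol/kg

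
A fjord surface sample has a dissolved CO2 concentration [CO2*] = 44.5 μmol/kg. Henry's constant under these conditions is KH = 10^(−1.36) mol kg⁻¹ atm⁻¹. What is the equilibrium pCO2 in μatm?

KH = 10^(−1.36) = 4.365×10^-2 mol kg⁻¹ atm⁻¹
pCO2 = [CO2*]/KH = 44.5×10^-6 / 4.365×10^-2 = 1.02×10^-3 atm = 1020 μatm

pCO2 = 1020 μatm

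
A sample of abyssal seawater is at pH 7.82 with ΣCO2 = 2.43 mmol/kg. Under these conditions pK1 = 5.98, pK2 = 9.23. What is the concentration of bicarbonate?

[HCO3⁻] = 2.31 mmol/kg

α₁ = 1 / (1 + [H⁺]/K1 + K2/[H⁺]) = 1 / (1 + 10^-1.84 + 10^-1.41)
   = 1 / (1 + 0.014454 + 0.038905) = 1/1.0534 = 0.9493
[HCO3⁻] = α₁ × DIC = 0.9493 × 2.43 = 2.31 mmol/kg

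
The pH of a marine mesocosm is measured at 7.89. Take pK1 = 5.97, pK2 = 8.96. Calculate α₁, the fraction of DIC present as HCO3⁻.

α₁ = 0.911

α₁ = 1 / (1 + [H⁺]/K1 + K2/[H⁺]) = 1 / (1 + 10^-1.92 + 10^-1.07)
   = 1 / (1 + 0.012023 + 0.085114) = 1/1.0971 = 0.9115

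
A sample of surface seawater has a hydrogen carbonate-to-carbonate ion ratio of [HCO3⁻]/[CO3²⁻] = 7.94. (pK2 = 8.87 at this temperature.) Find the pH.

From K2 = [H⁺][CO3²⁻]/[HCO3⁻]:  pH = pK2 − log₁₀([HCO3⁻]/[CO3²⁻])
log₁₀(7.94) = +0.900
pH = 8.87 − (+0.900) = 7.97

pH = 7.97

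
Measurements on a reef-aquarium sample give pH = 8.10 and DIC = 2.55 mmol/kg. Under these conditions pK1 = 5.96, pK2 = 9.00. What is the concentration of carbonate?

α₂ = 1 / (1 + [H⁺]/K2 + [H⁺]²/(K1K2)) = 1 / (1 + 10^+0.90 + 10^-1.24)
   = 1 / (1 + 7.9433 + 0.057544) = 1/9.0008 = 0.1111
[CO3²⁻] = α₂ × DIC = 0.1111 × 2.55 = 0.283 mmol/kg

[CO3²⁻] = 0.283 mmol/kg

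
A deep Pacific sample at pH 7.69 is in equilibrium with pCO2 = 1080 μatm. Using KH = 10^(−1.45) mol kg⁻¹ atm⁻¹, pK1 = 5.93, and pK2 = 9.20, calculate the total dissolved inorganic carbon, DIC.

DIC = 2.31 mmol/kg

[CO2*] = KH · pCO2 = 10^(−1.45) × 1080×10^-6 = 3.832×10^-5 mol/kg
α₀ = 1/(1 + K1/[H⁺] + K1K2/[H⁺]²) = 1/(1 + 10^+1.76 + 10^+0.25) = 0.01658
DIC = [CO2*]/α₀ = 3.832×10^-5 / 0.01658 = 2.31 mmol/kg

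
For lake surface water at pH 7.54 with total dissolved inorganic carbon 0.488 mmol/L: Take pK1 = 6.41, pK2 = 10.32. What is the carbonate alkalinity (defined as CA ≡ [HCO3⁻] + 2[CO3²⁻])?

CA = [HCO3⁻] + 2[CO3²⁻] = (α₁ + 2α₂)·DIC
At pH 7.54: [H⁺]/K1 = 10^-1.13 = 0.074131, K2/[H⁺] = 10^-2.78 = 0.0016596
α₁ = 1/(1 + 0.074131 + 0.0016596) = 1/1.0758 = 0.9295; α₂ = α₁·K2/[H⁺] = 0.001543
α₁ + 2α₂ = 0.9326
CA = 0.9326 × 0.488 = 0.455 mmol/L

CA = 0.455 mmol/L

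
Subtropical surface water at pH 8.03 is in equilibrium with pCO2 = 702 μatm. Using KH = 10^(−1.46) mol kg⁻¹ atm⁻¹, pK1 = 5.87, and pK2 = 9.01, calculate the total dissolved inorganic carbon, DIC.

DIC = 3.91 mmol/kg

[CO2*] = KH · pCO2 = 10^(−1.46) × 702×10^-6 = 2.434×10^-5 mol/kg
α₀ = 1/(1 + K1/[H⁺] + K1K2/[H⁺]²) = 1/(1 + 10^+2.16 + 10^+1.18) = 0.006224
DIC = [CO2*]/α₀ = 2.434×10^-5 / 0.006224 = 3.91 mmol/kg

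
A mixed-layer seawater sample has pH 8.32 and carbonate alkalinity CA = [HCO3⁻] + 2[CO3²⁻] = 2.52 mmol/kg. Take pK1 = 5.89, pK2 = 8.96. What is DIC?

DIC = 2.13 mmol/kg

CA = [HCO3⁻] + 2[CO3²⁻] = (α₁ + 2α₂)·DIC
At pH 8.32: [H⁺]/K1 = 10^-2.43 = 0.0037154, K2/[H⁺] = 10^-0.64 = 0.22909
α₁ = 1/(1 + 0.0037154 + 0.22909) = 1/1.2328 = 0.8112; α₂ = α₁·K2/[H⁺] = 0.1858
α₁ + 2α₂ = 1.1828
DIC = CA / (α₁ + 2α₂) = 2.52 / 1.1828 = 2.13 mmol/kg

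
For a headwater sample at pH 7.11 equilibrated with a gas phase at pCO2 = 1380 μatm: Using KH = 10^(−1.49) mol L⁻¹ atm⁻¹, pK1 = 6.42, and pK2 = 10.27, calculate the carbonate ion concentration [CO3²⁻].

[CO3²⁻] = 0.151 μmol/L

[CO2*] = KH · pCO2 = 10^(−1.49) × 1380×10^-6 = 4.466×10^-5 mol/L
α₀ = 1/(1 + K1/[H⁺] + K1K2/[H⁺]²) = 1/(1 + 10^+0.69 + 10^-2.47) = 0.1695
DIC = [CO2*]/α₀ = 4.466×10^-5 / 0.1695 = 0.2635 mmol/L
[CO3²⁻] = α₂·DIC; α₂ = 0.0005742, so [CO3²⁻] = 0.0005742 × 0.2635 = 0.000151 mmol/L = 0.151 μmol/L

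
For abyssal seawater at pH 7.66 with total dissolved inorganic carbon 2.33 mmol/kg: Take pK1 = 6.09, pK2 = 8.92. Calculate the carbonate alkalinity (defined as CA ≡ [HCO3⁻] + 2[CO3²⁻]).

CA = [HCO3⁻] + 2[CO3²⁻] = (α₁ + 2α₂)·DIC
At pH 7.66: [H⁺]/K1 = 10^-1.57 = 0.026915, K2/[H⁺] = 10^-1.26 = 0.054954
α₁ = 1/(1 + 0.026915 + 0.054954) = 1/1.0819 = 0.9243; α₂ = α₁·K2/[H⁺] = 0.05080
α₁ + 2α₂ = 1.0259
CA = 1.0259 × 2.33 = 2.39 mmol/kg

CA = 2.39 mmol/kg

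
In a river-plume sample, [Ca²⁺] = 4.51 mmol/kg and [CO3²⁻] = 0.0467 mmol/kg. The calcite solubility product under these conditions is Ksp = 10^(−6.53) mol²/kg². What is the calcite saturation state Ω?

Ksp = 10^(−6.53) = 2.951×10^-7
Ω = [Ca²⁺][CO3²⁻]/Ksp = (4.51×10^-3)(0.0467×10^-3) / 2.951×10^-7 = 0.714

Ω = 0.714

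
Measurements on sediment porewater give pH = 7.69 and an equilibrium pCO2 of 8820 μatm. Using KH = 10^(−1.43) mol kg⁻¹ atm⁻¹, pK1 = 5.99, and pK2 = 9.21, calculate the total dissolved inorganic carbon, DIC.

DIC = 17.2 mmol/kg

[CO2*] = KH · pCO2 = 10^(−1.43) × 8820×10^-6 = 3.277×10^-4 mol/kg
α₀ = 1/(1 + K1/[H⁺] + K1K2/[H⁺]²) = 1/(1 + 10^+1.70 + 10^+0.18) = 0.01900
DIC = [CO2*]/α₀ = 3.277×10^-4 / 0.01900 = 17.2 mmol/kg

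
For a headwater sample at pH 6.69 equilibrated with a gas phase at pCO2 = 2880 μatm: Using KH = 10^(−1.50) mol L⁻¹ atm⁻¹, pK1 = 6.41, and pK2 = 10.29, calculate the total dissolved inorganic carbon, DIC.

[CO2*] = KH · pCO2 = 10^(−1.50) × 2880×10^-6 = 9.107×10^-5 mol/L
α₀ = 1/(1 + K1/[H⁺] + K1K2/[H⁺]²) = 1/(1 + 10^+0.28 + 10^-3.32) = 0.3441
DIC = [CO2*]/α₀ = 9.107×10^-5 / 0.3441 = 0.265 mmol/L

DIC = 0.265 mmol/L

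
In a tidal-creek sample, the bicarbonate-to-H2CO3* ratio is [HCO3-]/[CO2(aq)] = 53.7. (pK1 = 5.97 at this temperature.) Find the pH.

From K1 = [H⁺][HCO3-]/[CO2(aq)]:  pH = pK1 + log₁₀([HCO3-]/[CO2(aq)])
log₁₀(53.7) = +1.730
pH = 5.97 + (+1.730) = 7.70

pH = 7.70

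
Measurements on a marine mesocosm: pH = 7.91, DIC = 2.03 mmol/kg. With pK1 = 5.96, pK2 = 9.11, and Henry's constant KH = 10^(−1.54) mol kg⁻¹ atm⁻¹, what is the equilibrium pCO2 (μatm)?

α₀ = 1 / (1 + K1/[H⁺] + K1K2/[H⁺]²) = 1 / (1 + 10^+1.95 + 10^+0.75)
   = 1 / (1 + 89.125 + 5.6234) = 1/95.749 = 0.01044
[CO2*] = α₀ × DIC = 0.01044 × 2.03 = 0.02120 mmol/kg
pCO2 = [CO2*]/KH = 2.120×10^-5 / 2.884×10^-2 = 735 μatm

pCO2 = 735 μatm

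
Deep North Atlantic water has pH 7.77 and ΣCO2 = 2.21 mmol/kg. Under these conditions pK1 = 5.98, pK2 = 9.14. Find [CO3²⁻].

α₂ = 1 / (1 + [H⁺]/K2 + [H⁺]²/(K1K2)) = 1 / (1 + 10^+1.37 + 10^-0.42)
   = 1 / (1 + 23.442 + 0.38019) = 1/24.822 = 0.04029
[CO3²⁻] = α₂ × DIC = 0.04029 × 2.21 = 0.0890 mmol/kg

[CO3²⁻] = 0.0890 mmol/kg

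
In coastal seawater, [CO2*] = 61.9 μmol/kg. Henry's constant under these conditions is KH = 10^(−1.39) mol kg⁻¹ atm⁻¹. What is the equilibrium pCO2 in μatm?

pCO2 = 1520 μatm

KH = 10^(−1.39) = 4.074×10^-2 mol kg⁻¹ atm⁻¹
pCO2 = [CO2*]/KH = 61.9×10^-6 / 4.074×10^-2 = 1.52×10^-3 atm = 1520 μatm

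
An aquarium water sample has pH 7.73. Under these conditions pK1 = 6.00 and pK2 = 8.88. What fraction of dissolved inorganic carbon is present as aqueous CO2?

α₀ = 1 / (1 + K1/[H⁺] + K1K2/[H⁺]²) = 1 / (1 + 10^+1.73 + 10^+0.58)
   = 1 / (1 + 53.703 + 3.8019) = 1/58.505 = 0.01709

α₀ = 0.0171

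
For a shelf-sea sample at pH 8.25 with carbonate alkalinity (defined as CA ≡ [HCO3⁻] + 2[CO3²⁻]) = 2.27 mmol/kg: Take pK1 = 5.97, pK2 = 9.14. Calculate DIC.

DIC = 2.05 mmol/kg

CA = [HCO3⁻] + 2[CO3²⁻] = (α₁ + 2α₂)·DIC
At pH 8.25: [H⁺]/K1 = 10^-2.28 = 0.0052481, K2/[H⁺] = 10^-0.89 = 0.12882
α₁ = 1/(1 + 0.0052481 + 0.12882) = 1/1.1341 = 0.8818; α₂ = α₁·K2/[H⁺] = 0.1136
α₁ + 2α₂ = 1.1090
DIC = CA / (α₁ + 2α₂) = 2.27 / 1.1090 = 2.05 mmol/kg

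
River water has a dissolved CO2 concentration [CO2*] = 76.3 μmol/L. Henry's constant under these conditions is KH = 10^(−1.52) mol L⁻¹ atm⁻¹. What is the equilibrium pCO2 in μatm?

KH = 10^(−1.52) = 3.020×10^-2 mol L⁻¹ atm⁻¹
pCO2 = [CO2*]/KH = 76.3×10^-6 / 3.020×10^-2 = 2.53×10^-3 atm = 2530 μatm

pCO2 = 2530 μatm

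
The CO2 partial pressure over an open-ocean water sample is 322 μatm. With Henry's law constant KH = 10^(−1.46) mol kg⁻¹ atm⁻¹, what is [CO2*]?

KH = 10^(−1.46) = 3.467×10^-2 mol kg⁻¹ atm⁻¹
[CO2*] = KH · pCO2 = 3.467×10^-2 × 322×10^-6 atm = 1.12×10^-5 mol/kg

[CO2*] = 11.2 μmol/kg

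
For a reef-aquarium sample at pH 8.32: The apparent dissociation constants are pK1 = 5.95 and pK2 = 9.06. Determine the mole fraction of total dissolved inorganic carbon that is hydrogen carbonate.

α₁ = 0.843

α₁ = 1 / (1 + [H⁺]/K1 + K2/[H⁺]) = 1 / (1 + 10^-2.37 + 10^-0.74)
   = 1 / (1 + 0.0042658 + 0.18197) = 1/1.1862 = 0.8430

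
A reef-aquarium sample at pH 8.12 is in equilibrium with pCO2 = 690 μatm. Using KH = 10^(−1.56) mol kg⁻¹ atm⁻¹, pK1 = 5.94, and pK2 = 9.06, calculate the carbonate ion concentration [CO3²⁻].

[CO3²⁻] = 0.330 mmol/kg

[CO2*] = KH · pCO2 = 10^(−1.56) × 690×10^-6 = 1.900×10^-5 mol/kg
α₀ = 1/(1 + K1/[H⁺] + K1K2/[H⁺]²) = 1/(1 + 10^+2.18 + 10^+1.24) = 0.005892
DIC = [CO2*]/α₀ = 1.900×10^-5 / 0.005892 = 3.226 mmol/kg
[CO3²⁻] = α₂·DIC; α₂ = 0.1024, so [CO3²⁻] = 0.1024 × 3.226 = 0.330 mmol/kg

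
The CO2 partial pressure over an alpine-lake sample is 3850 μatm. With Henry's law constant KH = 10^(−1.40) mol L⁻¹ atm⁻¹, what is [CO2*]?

KH = 10^(−1.40) = 3.981×10^-2 mol L⁻¹ atm⁻¹
[CO2*] = KH · pCO2 = 3.981×10^-2 × 3850×10^-6 atm = 1.53×10^-4 mol/L

[CO2*] = 153 μmol/L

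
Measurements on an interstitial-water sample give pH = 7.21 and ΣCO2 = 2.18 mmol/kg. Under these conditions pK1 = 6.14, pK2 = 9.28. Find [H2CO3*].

[CO2*] = 0.170 mmol/kg

α₀ = 1 / (1 + K1/[H⁺] + K1K2/[H⁺]²) = 1 / (1 + 10^+1.07 + 10^-1.00)
   = 1 / (1 + 11.749 + 0.10000) = 1/12.849 = 0.07783
[CO2*] = α₀ × DIC = 0.07783 × 2.18 = 0.170 mmol/kg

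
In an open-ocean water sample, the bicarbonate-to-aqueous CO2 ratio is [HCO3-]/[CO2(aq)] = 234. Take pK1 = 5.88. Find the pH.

pH = 8.25

From K1 = [H⁺][HCO3-]/[CO2(aq)]:  pH = pK1 + log₁₀([HCO3-]/[CO2(aq)])
log₁₀(234) = +2.369
pH = 5.88 + (+2.369) = 8.25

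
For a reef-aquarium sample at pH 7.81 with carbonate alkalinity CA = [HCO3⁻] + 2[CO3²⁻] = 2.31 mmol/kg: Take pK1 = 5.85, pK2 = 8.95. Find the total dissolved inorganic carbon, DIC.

CA = [HCO3⁻] + 2[CO3²⁻] = (α₁ + 2α₂)·DIC
At pH 7.81: [H⁺]/K1 = 10^-1.96 = 0.010965, K2/[H⁺] = 10^-1.14 = 0.072444
α₁ = 1/(1 + 0.010965 + 0.072444) = 1/1.0834 = 0.9230; α₂ = α₁·K2/[H⁺] = 0.06687
α₁ + 2α₂ = 1.0567
DIC = CA / (α₁ + 2α₂) = 2.31 / 1.0567 = 2.19 mmol/kg

DIC = 2.19 mmol/kg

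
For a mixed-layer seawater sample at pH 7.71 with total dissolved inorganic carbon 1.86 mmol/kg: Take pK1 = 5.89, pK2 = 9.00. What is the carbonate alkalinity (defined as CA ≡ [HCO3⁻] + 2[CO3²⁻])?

CA = 1.92 mmol/kg

CA = [HCO3⁻] + 2[CO3²⁻] = (α₁ + 2α₂)·DIC
At pH 7.71: [H⁺]/K1 = 10^-1.82 = 0.015136, K2/[H⁺] = 10^-1.29 = 0.051286
α₁ = 1/(1 + 0.015136 + 0.051286) = 1/1.0664 = 0.9377; α₂ = α₁·K2/[H⁺] = 0.04809
α₁ + 2α₂ = 1.0339
CA = 1.0339 × 1.86 = 1.92 mmol/kg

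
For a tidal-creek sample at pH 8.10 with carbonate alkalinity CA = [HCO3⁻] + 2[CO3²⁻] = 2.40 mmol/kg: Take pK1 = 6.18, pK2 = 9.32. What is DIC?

CA = [HCO3⁻] + 2[CO3²⁻] = (α₁ + 2α₂)·DIC
At pH 8.10: [H⁺]/K1 = 10^-1.92 = 0.012023, K2/[H⁺] = 10^-1.22 = 0.060256
α₁ = 1/(1 + 0.012023 + 0.060256) = 1/1.0723 = 0.9326; α₂ = α₁·K2/[H⁺] = 0.05619
α₁ + 2α₂ = 1.0450
DIC = CA / (α₁ + 2α₂) = 2.40 / 1.0450 = 2.30 mmol/kg

DIC = 2.30 mmol/kg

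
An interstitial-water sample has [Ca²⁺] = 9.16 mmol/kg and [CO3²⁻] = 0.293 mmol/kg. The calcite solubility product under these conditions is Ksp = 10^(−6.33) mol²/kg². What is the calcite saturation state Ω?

Ω = 5.74

Ksp = 10^(−6.33) = 4.677×10^-7
Ω = [Ca²⁺][CO3²⁻]/Ksp = (9.16×10^-3)(0.293×10^-3) / 4.677×10^-7 = 5.74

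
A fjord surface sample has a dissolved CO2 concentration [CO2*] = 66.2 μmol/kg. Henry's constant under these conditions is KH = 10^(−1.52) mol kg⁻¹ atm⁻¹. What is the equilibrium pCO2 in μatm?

pCO2 = 2190 μatm

KH = 10^(−1.52) = 3.020×10^-2 mol kg⁻¹ atm⁻¹
pCO2 = [CO2*]/KH = 66.2×10^-6 / 3.020×10^-2 = 2.19×10^-3 atm = 2190 μatm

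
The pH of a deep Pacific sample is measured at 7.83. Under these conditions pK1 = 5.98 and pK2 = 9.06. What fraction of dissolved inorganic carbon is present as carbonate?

α₂ = 0.0549

α₂ = 1 / (1 + [H⁺]/K2 + [H⁺]²/(K1K2)) = 1 / (1 + 10^+1.23 + 10^-0.62)
   = 1 / (1 + 16.982 + 0.23988) = 1/18.222 = 0.05488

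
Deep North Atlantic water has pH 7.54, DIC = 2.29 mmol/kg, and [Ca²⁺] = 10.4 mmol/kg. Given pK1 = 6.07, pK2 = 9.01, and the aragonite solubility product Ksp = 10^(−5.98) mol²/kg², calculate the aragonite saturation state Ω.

Ω = 0.722

α₂ = 1 / (1 + [H⁺]/K2 + [H⁺]²/(K1K2)) = 1 / (1 + 10^+1.47 + 10^+0.00)
   = 1 / (1 + 29.512 + 1.0000) = 1/31.512 = 0.03173
[CO3²⁻] = α₂ × DIC = 0.03173 × 2.29 = 0.07267 mmol/kg
Ksp = 10^(−5.98) = 1.047×10^-6
Ω = [Ca²⁺][CO3²⁻]/Ksp = (10.4×10^-3)(7.267×10^-5) / 1.047×10^-6 = 0.722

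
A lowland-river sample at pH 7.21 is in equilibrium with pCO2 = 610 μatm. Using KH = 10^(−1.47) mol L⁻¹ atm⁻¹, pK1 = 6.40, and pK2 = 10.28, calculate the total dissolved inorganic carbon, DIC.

DIC = 0.154 mmol/L

[CO2*] = KH · pCO2 = 10^(−1.47) × 610×10^-6 = 2.067×10^-5 mol/L
α₀ = 1/(1 + K1/[H⁺] + K1K2/[H⁺]²) = 1/(1 + 10^+0.81 + 10^-2.26) = 0.1340
DIC = [CO2*]/α₀ = 2.067×10^-5 / 0.1340 = 0.154 mmol/L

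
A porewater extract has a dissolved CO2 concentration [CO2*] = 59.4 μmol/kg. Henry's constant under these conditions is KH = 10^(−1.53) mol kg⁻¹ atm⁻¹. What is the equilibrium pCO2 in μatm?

pCO2 = 2010 μatm

KH = 10^(−1.53) = 2.951×10^-2 mol kg⁻¹ atm⁻¹
pCO2 = [CO2*]/KH = 59.4×10^-6 / 2.951×10^-2 = 2.01×10^-3 atm = 2010 μatm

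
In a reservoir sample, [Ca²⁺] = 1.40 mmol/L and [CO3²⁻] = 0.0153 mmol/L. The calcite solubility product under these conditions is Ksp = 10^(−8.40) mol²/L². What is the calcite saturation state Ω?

Ω = 5.38

Ksp = 10^(−8.40) = 3.981×10^-9
Ω = [Ca²⁺][CO3²⁻]/Ksp = (1.40×10^-3)(0.0153×10^-3) / 3.981×10^-9 = 5.38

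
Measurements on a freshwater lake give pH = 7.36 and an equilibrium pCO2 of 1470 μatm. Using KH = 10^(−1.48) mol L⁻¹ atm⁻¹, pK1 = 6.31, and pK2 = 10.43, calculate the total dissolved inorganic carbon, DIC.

DIC = 0.595 mmol/L

[CO2*] = KH · pCO2 = 10^(−1.48) × 1470×10^-6 = 4.868×10^-5 mol/L
α₀ = 1/(1 + K1/[H⁺] + K1K2/[H⁺]²) = 1/(1 + 10^+1.05 + 10^-2.02) = 0.08177
DIC = [CO2*]/α₀ = 4.868×10^-5 / 0.08177 = 0.595 mmol/L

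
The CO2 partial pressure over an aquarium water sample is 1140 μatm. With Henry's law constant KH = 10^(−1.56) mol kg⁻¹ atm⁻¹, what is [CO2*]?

[CO2*] = 31.4 μmol/kg

KH = 10^(−1.56) = 2.754×10^-2 mol kg⁻¹ atm⁻¹
[CO2*] = KH · pCO2 = 2.754×10^-2 × 1140×10^-6 atm = 3.14×10^-5 mol/kg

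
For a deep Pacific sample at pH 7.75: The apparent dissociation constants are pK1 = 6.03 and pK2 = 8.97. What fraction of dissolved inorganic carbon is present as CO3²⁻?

α₂ = 0.0558

α₂ = 1 / (1 + [H⁺]/K2 + [H⁺]²/(K1K2)) = 1 / (1 + 10^+1.22 + 10^-0.50)
   = 1 / (1 + 16.596 + 0.31623) = 1/17.912 = 0.05583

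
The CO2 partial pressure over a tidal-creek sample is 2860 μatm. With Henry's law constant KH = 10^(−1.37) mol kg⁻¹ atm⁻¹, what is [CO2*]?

KH = 10^(−1.37) = 4.266×10^-2 mol kg⁻¹ atm⁻¹
[CO2*] = KH · pCO2 = 4.266×10^-2 × 2860×10^-6 atm = 1.22×10^-4 mol/kg

[CO2*] = 122 μmol/kg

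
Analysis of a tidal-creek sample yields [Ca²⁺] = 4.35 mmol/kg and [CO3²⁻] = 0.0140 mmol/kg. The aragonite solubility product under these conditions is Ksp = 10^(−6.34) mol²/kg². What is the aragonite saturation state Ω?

Ksp = 10^(−6.34) = 4.571×10^-7
Ω = [Ca²⁺][CO3²⁻]/Ksp = (4.35×10^-3)(0.0140×10^-3) / 4.571×10^-7 = 0.133

Ω = 0.133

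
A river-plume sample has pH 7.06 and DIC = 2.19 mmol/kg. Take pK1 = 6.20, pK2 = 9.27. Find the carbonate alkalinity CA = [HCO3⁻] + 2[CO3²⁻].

CA = [HCO3⁻] + 2[CO3²⁻] = (α₁ + 2α₂)·DIC
At pH 7.06: [H⁺]/K1 = 10^-0.86 = 0.13804, K2/[H⁺] = 10^-2.21 = 0.0061660
α₁ = 1/(1 + 0.13804 + 0.0061660) = 1/1.1442 = 0.8740; α₂ = α₁·K2/[H⁺] = 0.005389
α₁ + 2α₂ = 0.8847
CA = 0.8847 × 2.19 = 1.94 mmol/kg

CA = 1.94 mmol/kg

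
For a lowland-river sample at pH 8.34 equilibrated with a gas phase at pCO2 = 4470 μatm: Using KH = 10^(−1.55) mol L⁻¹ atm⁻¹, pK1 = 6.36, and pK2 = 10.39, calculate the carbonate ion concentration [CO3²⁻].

[CO3²⁻] = 0.107 mmol/L

[CO2*] = KH · pCO2 = 10^(−1.55) × 4470×10^-6 = 1.260×10^-4 mol/L
α₀ = 1/(1 + K1/[H⁺] + K1K2/[H⁺]²) = 1/(1 + 10^+1.98 + 10^-0.07) = 0.01027
DIC = [CO2*]/α₀ = 1.260×10^-4 / 0.01027 = 12.26 mmol/L
[CO3²⁻] = α₂·DIC; α₂ = 0.008743, so [CO3²⁻] = 0.008743 × 12.26 = 0.107 mmol/L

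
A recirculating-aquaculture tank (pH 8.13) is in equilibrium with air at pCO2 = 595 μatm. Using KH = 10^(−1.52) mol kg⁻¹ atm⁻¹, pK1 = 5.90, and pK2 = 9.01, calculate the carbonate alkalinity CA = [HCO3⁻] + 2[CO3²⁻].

CA = 3.86 mmol/kg

[CO2*] = KH · pCO2 = 10^(−1.52) × 595×10^-6 = 1.797×10^-5 mol/kg
α₀ = 1/(1 + K1/[H⁺] + K1K2/[H⁺]²) = 1/(1 + 10^+2.23 + 10^+1.35) = 0.005176
DIC = [CO2*]/α₀ = 1.797×10^-5 / 0.005176 = 3.472 mmol/kg
CA = (α₁ + 2α₂)·DIC = (0.8790 + 2×0.1159) × 3.472 = 3.86 mmol/kg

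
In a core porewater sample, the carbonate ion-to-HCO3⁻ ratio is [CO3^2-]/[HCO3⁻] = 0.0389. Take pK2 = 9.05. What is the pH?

pH = 7.64

From K2 = [H⁺][CO3^2-]/[HCO3⁻]:  pH = pK2 + log₁₀([CO3^2-]/[HCO3⁻])
log₁₀(0.0389) = -1.410
pH = 9.05 + (-1.410) = 7.64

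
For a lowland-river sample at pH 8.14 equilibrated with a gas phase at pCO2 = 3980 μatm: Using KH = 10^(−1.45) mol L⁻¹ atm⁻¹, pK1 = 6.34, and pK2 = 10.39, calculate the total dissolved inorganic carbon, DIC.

DIC = 9.10 mmol/L

[CO2*] = KH · pCO2 = 10^(−1.45) × 3980×10^-6 = 1.412×10^-4 mol/L
α₀ = 1/(1 + K1/[H⁺] + K1K2/[H⁺]²) = 1/(1 + 10^+1.80 + 10^-0.45) = 0.01552
DIC = [CO2*]/α₀ = 1.412×10^-4 / 0.01552 = 9.10 mmol/L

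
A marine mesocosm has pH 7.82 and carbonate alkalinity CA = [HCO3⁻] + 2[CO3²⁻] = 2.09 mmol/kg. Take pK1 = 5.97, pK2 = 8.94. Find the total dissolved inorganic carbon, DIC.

CA = [HCO3⁻] + 2[CO3²⁻] = (α₁ + 2α₂)·DIC
At pH 7.82: [H⁺]/K1 = 10^-1.85 = 0.014125, K2/[H⁺] = 10^-1.12 = 0.075858
α₁ = 1/(1 + 0.014125 + 0.075858) = 1/1.0900 = 0.9174; α₂ = α₁·K2/[H⁺] = 0.06960
α₁ + 2α₂ = 1.0566
DIC = CA / (α₁ + 2α₂) = 2.09 / 1.0566 = 1.98 mmol/kg

DIC = 1.98 mmol/kg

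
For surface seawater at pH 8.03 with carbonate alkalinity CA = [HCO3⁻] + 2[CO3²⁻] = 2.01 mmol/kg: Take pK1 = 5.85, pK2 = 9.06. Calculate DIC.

CA = [HCO3⁻] + 2[CO3²⁻] = (α₁ + 2α₂)·DIC
At pH 8.03: [H⁺]/K1 = 10^-2.18 = 0.0066069, K2/[H⁺] = 10^-1.03 = 0.093325
α₁ = 1/(1 + 0.0066069 + 0.093325) = 1/1.0999 = 0.9091; α₂ = α₁·K2/[H⁺] = 0.08485
α₁ + 2α₂ = 1.0788
DIC = CA / (α₁ + 2α₂) = 2.01 / 1.0788 = 1.86 mmol/kg

DIC = 1.86 mmol/kg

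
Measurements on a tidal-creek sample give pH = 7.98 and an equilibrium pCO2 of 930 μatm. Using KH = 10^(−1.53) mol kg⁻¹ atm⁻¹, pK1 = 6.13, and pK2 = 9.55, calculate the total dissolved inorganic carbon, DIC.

[CO2*] = KH · pCO2 = 10^(−1.53) × 930×10^-6 = 2.745×10^-5 mol/kg
α₀ = 1/(1 + K1/[H⁺] + K1K2/[H⁺]²) = 1/(1 + 10^+1.85 + 10^+0.28) = 0.01357
DIC = [CO2*]/α₀ = 2.745×10^-5 / 0.01357 = 2.02 mmol/kg

DIC = 2.02 mmol/kg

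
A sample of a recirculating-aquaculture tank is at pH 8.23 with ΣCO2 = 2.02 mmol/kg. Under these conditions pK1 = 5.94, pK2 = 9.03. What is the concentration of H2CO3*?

[CO2*] = 8.90 μmol/kg

α₀ = 1 / (1 + K1/[H⁺] + K1K2/[H⁺]²) = 1 / (1 + 10^+2.29 + 10^+1.49)
   = 1 / (1 + 194.98 + 30.903) = 1/226.89 = 0.004407
[CO2*] = α₀ × DIC = 0.004407 × 2.02 = 0.00890 mmol/kg = 8.90 μmol/kg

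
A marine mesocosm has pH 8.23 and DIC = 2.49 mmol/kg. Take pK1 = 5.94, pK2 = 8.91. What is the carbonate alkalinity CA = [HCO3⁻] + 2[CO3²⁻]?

CA = [HCO3⁻] + 2[CO3²⁻] = (α₁ + 2α₂)·DIC
At pH 8.23: [H⁺]/K1 = 10^-2.29 = 0.0051286, K2/[H⁺] = 10^-0.68 = 0.20893
α₁ = 1/(1 + 0.0051286 + 0.20893) = 1/1.2141 = 0.8237; α₂ = α₁·K2/[H⁺] = 0.1721
α₁ + 2α₂ = 1.1679
CA = 1.1679 × 2.49 = 2.91 mmol/kg

CA = 2.91 mmol/kg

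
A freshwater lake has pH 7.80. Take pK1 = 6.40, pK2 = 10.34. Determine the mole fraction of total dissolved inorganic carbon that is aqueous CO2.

α₀ = 1 / (1 + K1/[H⁺] + K1K2/[H⁺]²) = 1 / (1 + 10^+1.40 + 10^-1.14)
   = 1 / (1 + 25.119 + 0.072444) = 1/26.191 = 0.03818

α₀ = 0.0382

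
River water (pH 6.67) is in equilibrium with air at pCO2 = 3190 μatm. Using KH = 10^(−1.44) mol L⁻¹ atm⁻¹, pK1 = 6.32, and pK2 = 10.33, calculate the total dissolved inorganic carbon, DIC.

[CO2*] = KH · pCO2 = 10^(−1.44) × 3190×10^-6 = 1.158×10^-4 mol/L
α₀ = 1/(1 + K1/[H⁺] + K1K2/[H⁺]²) = 1/(1 + 10^+0.35 + 10^-3.31) = 0.3087
DIC = [CO2*]/α₀ = 1.158×10^-4 / 0.3087 = 0.375 mmol/L

DIC = 0.375 mmol/L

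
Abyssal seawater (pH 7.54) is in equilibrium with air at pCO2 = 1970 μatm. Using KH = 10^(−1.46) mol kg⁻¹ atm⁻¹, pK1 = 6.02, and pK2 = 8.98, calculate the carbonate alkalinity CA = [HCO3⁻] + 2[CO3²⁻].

[CO2*] = KH · pCO2 = 10^(−1.46) × 1970×10^-6 = 6.831×10^-5 mol/kg
α₀ = 1/(1 + K1/[H⁺] + K1K2/[H⁺]²) = 1/(1 + 10^+1.52 + 10^+0.08) = 0.02832
DIC = [CO2*]/α₀ = 6.831×10^-5 / 0.02832 = 2.412 mmol/kg
CA = (α₁ + 2α₂)·DIC = (0.9376 + 2×0.03404) × 2.412 = 2.43 mmol/kg

CA = 2.43 mmol/kg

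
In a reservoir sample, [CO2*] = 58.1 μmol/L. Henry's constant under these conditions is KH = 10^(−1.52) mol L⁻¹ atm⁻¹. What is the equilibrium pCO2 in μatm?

pCO2 = 1920 μatm

KH = 10^(−1.52) = 3.020×10^-2 mol L⁻¹ atm⁻¹
pCO2 = [CO2*]/KH = 58.1×10^-6 / 3.020×10^-2 = 1.92×10^-3 atm = 1920 μatm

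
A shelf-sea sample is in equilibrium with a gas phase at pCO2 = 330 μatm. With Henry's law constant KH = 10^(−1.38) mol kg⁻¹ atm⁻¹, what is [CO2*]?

KH = 10^(−1.38) = 4.169×10^-2 mol kg⁻¹ atm⁻¹
[CO2*] = KH · pCO2 = 4.169×10^-2 × 330×10^-6 atm = 1.38×10^-5 mol/kg

[CO2*] = 13.8 μmol/kg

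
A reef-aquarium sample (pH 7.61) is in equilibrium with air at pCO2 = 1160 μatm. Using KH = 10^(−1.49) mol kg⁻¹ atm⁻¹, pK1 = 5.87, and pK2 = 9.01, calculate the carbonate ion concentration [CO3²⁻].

[CO2*] = KH · pCO2 = 10^(−1.49) × 1160×10^-6 = 3.754×10^-5 mol/kg
α₀ = 1/(1 + K1/[H⁺] + K1K2/[H⁺]²) = 1/(1 + 10^+1.74 + 10^+0.34) = 0.01720
DIC = [CO2*]/α₀ = 3.754×10^-5 / 0.01720 = 2.182 mmol/kg
[CO3²⁻] = α₂·DIC; α₂ = 0.03763, so [CO3²⁻] = 0.03763 × 2.182 = 0.0821 mmol/kg

[CO3²⁻] = 0.0821 mmol/kg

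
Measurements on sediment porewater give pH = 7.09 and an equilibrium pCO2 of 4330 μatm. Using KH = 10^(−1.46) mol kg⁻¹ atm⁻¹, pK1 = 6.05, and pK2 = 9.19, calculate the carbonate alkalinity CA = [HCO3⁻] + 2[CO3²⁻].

CA = 1.67 mmol/kg

[CO2*] = KH · pCO2 = 10^(−1.46) × 4330×10^-6 = 1.501×10^-4 mol/kg
α₀ = 1/(1 + K1/[H⁺] + K1K2/[H⁺]²) = 1/(1 + 10^+1.04 + 10^-1.06) = 0.08297
DIC = [CO2*]/α₀ = 1.501×10^-4 / 0.08297 = 1.809 mmol/kg
CA = (α₁ + 2α₂)·DIC = (0.9098 + 2×0.007227) × 1.809 = 1.67 mmol/kg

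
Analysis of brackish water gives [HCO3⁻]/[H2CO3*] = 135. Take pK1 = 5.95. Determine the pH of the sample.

From K1 = [H⁺][HCO3⁻]/[H2CO3*]:  pH = pK1 + log₁₀([HCO3⁻]/[H2CO3*])
log₁₀(135) = +2.130
pH = 5.95 + (+2.130) = 8.08

pH = 8.08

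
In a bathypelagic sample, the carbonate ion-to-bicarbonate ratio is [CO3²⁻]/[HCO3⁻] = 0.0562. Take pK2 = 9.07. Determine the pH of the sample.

pH = 7.82

From K2 = [H⁺][CO3²⁻]/[HCO3⁻]:  pH = pK2 + log₁₀([CO3²⁻]/[HCO3⁻])
log₁₀(0.0562) = -1.250
pH = 9.07 + (-1.250) = 7.82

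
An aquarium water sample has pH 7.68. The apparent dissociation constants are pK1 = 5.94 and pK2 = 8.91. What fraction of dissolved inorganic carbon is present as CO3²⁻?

α₂ = 0.0547

α₂ = 1 / (1 + [H⁺]/K2 + [H⁺]²/(K1K2)) = 1 / (1 + 10^+1.23 + 10^-0.51)
   = 1 / (1 + 16.982 + 0.30903) = 1/18.291 = 0.05467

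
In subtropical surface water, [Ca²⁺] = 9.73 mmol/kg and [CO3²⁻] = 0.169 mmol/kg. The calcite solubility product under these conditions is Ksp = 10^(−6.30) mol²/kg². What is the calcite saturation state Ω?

Ω = 3.28

Ksp = 10^(−6.30) = 5.012×10^-7
Ω = [Ca²⁺][CO3²⁻]/Ksp = (9.73×10^-3)(0.169×10^-3) / 5.012×10^-7 = 3.28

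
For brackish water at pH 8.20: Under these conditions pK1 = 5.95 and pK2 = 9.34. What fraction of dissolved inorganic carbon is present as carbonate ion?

α₂ = 1 / (1 + [H⁺]/K2 + [H⁺]²/(K1K2)) = 1 / (1 + 10^+1.14 + 10^-1.11)
   = 1 / (1 + 13.804 + 0.077625) = 1/14.881 = 0.06720

α₂ = 0.0672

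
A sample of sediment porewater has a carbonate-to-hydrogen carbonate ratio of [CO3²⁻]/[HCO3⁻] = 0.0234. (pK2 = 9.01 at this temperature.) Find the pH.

From K2 = [H⁺][CO3²⁻]/[HCO3⁻]:  pH = pK2 + log₁₀([CO3²⁻]/[HCO3⁻])
log₁₀(0.0234) = -1.631
pH = 9.01 + (-1.631) = 7.38

pH = 7.38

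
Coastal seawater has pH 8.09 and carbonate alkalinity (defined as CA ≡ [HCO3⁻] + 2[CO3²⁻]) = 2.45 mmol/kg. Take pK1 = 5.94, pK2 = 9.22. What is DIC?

CA = [HCO3⁻] + 2[CO3²⁻] = (α₁ + 2α₂)·DIC
At pH 8.09: [H⁺]/K1 = 10^-2.15 = 0.0070795, K2/[H⁺] = 10^-1.13 = 0.074131
α₁ = 1/(1 + 0.0070795 + 0.074131) = 1/1.0812 = 0.9249; α₂ = α₁·K2/[H⁺] = 0.06856
α₁ + 2α₂ = 1.0620
DIC = CA / (α₁ + 2α₂) = 2.45 / 1.0620 = 2.31 mmol/kg

DIC = 2.31 mmol/kg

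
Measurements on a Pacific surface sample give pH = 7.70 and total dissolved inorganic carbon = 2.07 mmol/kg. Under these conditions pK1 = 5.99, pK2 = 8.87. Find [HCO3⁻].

α₁ = 1 / (1 + [H⁺]/K1 + K2/[H⁺]) = 1 / (1 + 10^-1.71 + 10^-1.17)
   = 1 / (1 + 0.019498 + 0.067608) = 1/1.0871 = 0.9199
[HCO3⁻] = α₁ × DIC = 0.9199 × 2.07 = 1.90 mmol/kg

[HCO3⁻] = 1.90 mmol/kg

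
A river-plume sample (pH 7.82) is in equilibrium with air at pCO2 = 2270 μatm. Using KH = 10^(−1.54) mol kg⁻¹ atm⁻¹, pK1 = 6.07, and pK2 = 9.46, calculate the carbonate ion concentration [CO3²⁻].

[CO3²⁻] = 0.0843 mmol/kg

[CO2*] = KH · pCO2 = 10^(−1.54) × 2270×10^-6 = 6.547×10^-5 mol/kg
α₀ = 1/(1 + K1/[H⁺] + K1K2/[H⁺]²) = 1/(1 + 10^+1.75 + 10^+0.11) = 0.01709
DIC = [CO2*]/α₀ = 6.547×10^-5 / 0.01709 = 3.831 mmol/kg
[CO3²⁻] = α₂·DIC; α₂ = 0.02201, so [CO3²⁻] = 0.02201 × 3.831 = 0.0843 mmol/kg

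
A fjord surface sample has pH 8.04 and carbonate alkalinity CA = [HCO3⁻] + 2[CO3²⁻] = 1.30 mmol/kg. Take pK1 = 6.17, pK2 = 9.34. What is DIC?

CA = [HCO3⁻] + 2[CO3²⁻] = (α₁ + 2α₂)·DIC
At pH 8.04: [H⁺]/K1 = 10^-1.87 = 0.013490, K2/[H⁺] = 10^-1.30 = 0.050119
α₁ = 1/(1 + 0.013490 + 0.050119) = 1/1.0636 = 0.9402; α₂ = α₁·K2/[H⁺] = 0.04712
α₁ + 2α₂ = 1.0344
DIC = CA / (α₁ + 2α₂) = 1.30 / 1.0344 = 1.26 mmol/kg

DIC = 1.26 mmol/kg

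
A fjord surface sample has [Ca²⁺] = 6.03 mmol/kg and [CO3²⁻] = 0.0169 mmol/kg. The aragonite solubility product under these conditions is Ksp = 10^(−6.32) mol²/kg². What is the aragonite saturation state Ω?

Ω = 0.213

Ksp = 10^(−6.32) = 4.786×10^-7
Ω = [Ca²⁺][CO3²⁻]/Ksp = (6.03×10^-3)(0.0169×10^-3) / 4.786×10^-7 = 0.213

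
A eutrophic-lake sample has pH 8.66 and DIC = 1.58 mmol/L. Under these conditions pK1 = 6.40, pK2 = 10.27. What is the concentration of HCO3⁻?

α₁ = 1 / (1 + [H⁺]/K1 + K2/[H⁺]) = 1 / (1 + 10^-2.26 + 10^-1.61)
   = 1 / (1 + 0.0054954 + 0.024547) = 1/1.0300 = 0.9708
[HCO3⁻] = α₁ × DIC = 0.9708 × 1.58 = 1.53 mmol/L

[HCO3⁻] = 1.53 mmol/L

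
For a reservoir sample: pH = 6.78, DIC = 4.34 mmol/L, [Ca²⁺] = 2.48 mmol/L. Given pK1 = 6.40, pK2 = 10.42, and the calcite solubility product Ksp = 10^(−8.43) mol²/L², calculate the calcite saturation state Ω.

Ω = 0.468

α₂ = 1 / (1 + [H⁺]/K2 + [H⁺]²/(K1K2)) = 1 / (1 + 10^+3.64 + 10^+3.26)
   = 1 / (1 + 4365.2 + 1819.7) = 1/6185.9 = 0.0001617
[CO3²⁻] = α₂ × DIC = 0.0001617 × 4.34 = 0.0007016 mmol/L = 0.7016 μmol/L
Ksp = 10^(−8.43) = 3.715×10^-9
Ω = [Ca²⁺][CO3²⁻]/Ksp = (2.48×10^-3)(7.016×10^-7) / 3.715×10^-9 = 0.468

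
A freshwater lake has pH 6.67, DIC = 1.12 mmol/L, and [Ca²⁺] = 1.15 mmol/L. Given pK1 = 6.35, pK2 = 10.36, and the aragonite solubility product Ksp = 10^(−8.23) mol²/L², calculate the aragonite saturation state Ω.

α₂ = 1 / (1 + [H⁺]/K2 + [H⁺]²/(K1K2)) = 1 / (1 + 10^+3.69 + 10^+3.37)
   = 1 / (1 + 4897.8 + 2344.2) = 1/7243.0 = 0.0001381
[CO3²⁻] = α₂ × DIC = 0.0001381 × 1.12 = 0.0001546 mmol/L = 0.1546 μmol/L
Ksp = 10^(−8.23) = 5.888×10^-9
Ω = [Ca²⁺][CO3²⁻]/Ksp = (1.15×10^-3)(1.546×10^-7) / 5.888×10^-9 = 0.0302

Ω = 0.0302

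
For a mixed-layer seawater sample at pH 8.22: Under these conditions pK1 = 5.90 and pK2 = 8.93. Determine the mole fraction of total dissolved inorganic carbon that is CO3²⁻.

α₂ = 1 / (1 + [H⁺]/K2 + [H⁺]²/(K1K2)) = 1 / (1 + 10^+0.71 + 10^-1.61)
   = 1 / (1 + 5.1286 + 0.024547) = 1/6.1532 = 0.1625

α₂ = 0.163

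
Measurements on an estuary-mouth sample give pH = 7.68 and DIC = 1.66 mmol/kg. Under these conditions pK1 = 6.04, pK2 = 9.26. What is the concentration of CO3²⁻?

α₂ = 1 / (1 + [H⁺]/K2 + [H⁺]²/(K1K2)) = 1 / (1 + 10^+1.58 + 10^-0.06)
   = 1 / (1 + 38.019 + 0.87096) = 1/39.890 = 0.02507
[CO3²⁻] = α₂ × DIC = 0.02507 × 1.66 = 0.0416 mmol/kg

[CO3²⁻] = 0.0416 mmol/kg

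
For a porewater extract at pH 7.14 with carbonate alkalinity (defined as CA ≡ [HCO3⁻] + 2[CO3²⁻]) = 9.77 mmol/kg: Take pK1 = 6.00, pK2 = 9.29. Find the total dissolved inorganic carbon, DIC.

CA = [HCO3⁻] + 2[CO3²⁻] = (α₁ + 2α₂)·DIC
At pH 7.14: [H⁺]/K1 = 10^-1.14 = 0.072444, K2/[H⁺] = 10^-2.15 = 0.0070795
α₁ = 1/(1 + 0.072444 + 0.0070795) = 1/1.0795 = 0.9263; α₂ = α₁·K2/[H⁺] = 0.006558
α₁ + 2α₂ = 0.9395
DIC = CA / (α₁ + 2α₂) = 9.77 / 0.9395 = 10.4 mmol/kg

DIC = 10.4 mmol/kg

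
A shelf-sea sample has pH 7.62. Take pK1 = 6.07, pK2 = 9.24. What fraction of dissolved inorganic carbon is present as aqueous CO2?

α₀ = 1 / (1 + K1/[H⁺] + K1K2/[H⁺]²) = 1 / (1 + 10^+1.55 + 10^-0.07)
   = 1 / (1 + 35.481 + 0.85114) = 1/37.332 = 0.02679

α₀ = 0.0268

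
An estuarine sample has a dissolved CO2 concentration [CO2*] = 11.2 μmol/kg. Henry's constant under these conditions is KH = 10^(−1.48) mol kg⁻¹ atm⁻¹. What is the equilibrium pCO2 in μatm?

KH = 10^(−1.48) = 3.311×10^-2 mol kg⁻¹ atm⁻¹
pCO2 = [CO2*]/KH = 11.2×10^-6 / 3.311×10^-2 = 3.38×10^-4 atm = 338 μatm

pCO2 = 338 μatm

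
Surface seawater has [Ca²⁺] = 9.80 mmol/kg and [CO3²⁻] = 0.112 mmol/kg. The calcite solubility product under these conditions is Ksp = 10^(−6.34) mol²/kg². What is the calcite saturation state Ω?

Ksp = 10^(−6.34) = 4.571×10^-7
Ω = [Ca²⁺][CO3²⁻]/Ksp = (9.80×10^-3)(0.112×10^-3) / 4.571×10^-7 = 2.40

Ω = 2.40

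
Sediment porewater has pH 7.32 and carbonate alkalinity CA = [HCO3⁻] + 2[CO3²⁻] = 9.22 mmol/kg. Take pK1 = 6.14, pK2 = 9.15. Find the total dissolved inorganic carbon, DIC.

CA = [HCO3⁻] + 2[CO3²⁻] = (α₁ + 2α₂)·DIC
At pH 7.32: [H⁺]/K1 = 10^-1.18 = 0.066069, K2/[H⁺] = 10^-1.83 = 0.014791
α₁ = 1/(1 + 0.066069 + 0.014791) = 1/1.0809 = 0.9252; α₂ = α₁·K2/[H⁺] = 0.01368
α₁ + 2α₂ = 0.9526
DIC = CA / (α₁ + 2α₂) = 9.22 / 0.9526 = 9.68 mmol/kg

DIC = 9.68 mmol/kg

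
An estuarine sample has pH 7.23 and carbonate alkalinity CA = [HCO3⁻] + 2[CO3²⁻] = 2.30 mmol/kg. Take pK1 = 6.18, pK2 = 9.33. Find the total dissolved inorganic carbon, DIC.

DIC = 2.48 mmol/kg

CA = [HCO3⁻] + 2[CO3²⁻] = (α₁ + 2α₂)·DIC
At pH 7.23: [H⁺]/K1 = 10^-1.05 = 0.089125, K2/[H⁺] = 10^-2.10 = 0.0079433
α₁ = 1/(1 + 0.089125 + 0.0079433) = 1/1.0971 = 0.9115; α₂ = α₁·K2/[H⁺] = 0.007240
α₁ + 2α₂ = 0.9260
DIC = CA / (α₁ + 2α₂) = 2.30 / 0.9260 = 2.48 mmol/kg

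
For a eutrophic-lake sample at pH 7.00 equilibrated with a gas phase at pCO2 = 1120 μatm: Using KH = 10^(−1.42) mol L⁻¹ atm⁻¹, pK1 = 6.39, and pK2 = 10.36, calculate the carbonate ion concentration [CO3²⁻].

[CO3²⁻] = 0.0757 μmol/L

[CO2*] = KH · pCO2 = 10^(−1.42) × 1120×10^-6 = 4.258×10^-5 mol/L
α₀ = 1/(1 + K1/[H⁺] + K1K2/[H⁺]²) = 1/(1 + 10^+0.61 + 10^-2.75) = 0.1970
DIC = [CO2*]/α₀ = 4.258×10^-5 / 0.1970 = 0.2161 mmol/L
[CO3²⁻] = α₂·DIC; α₂ = 0.0003504, so [CO3²⁻] = 0.0003504 × 0.2161 = 7.57×10^-5 mmol/L = 0.0757 μmol/L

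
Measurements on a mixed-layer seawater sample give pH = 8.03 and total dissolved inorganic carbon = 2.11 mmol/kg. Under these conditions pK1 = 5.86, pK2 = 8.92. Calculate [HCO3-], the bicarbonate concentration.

[HCO3⁻] = 1.86 mmol/kg

α₁ = 1 / (1 + [H⁺]/K1 + K2/[H⁺]) = 1 / (1 + 10^-2.17 + 10^-0.89)
   = 1 / (1 + 0.0067608 + 0.12882) = 1/1.1356 = 0.8806
[HCO3⁻] = α₁ × DIC = 0.8806 × 2.11 = 1.86 mmol/kg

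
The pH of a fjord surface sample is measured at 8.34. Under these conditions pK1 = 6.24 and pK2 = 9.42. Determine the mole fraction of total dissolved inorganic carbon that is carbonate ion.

α₂ = 0.0762

α₂ = 1 / (1 + [H⁺]/K2 + [H⁺]²/(K1K2)) = 1 / (1 + 10^+1.08 + 10^-1.02)
   = 1 / (1 + 12.023 + 0.095499) = 1/13.118 = 0.07623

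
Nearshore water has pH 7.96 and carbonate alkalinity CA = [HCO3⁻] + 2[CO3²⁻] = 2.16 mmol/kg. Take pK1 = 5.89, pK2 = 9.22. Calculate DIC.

DIC = 2.07 mmol/kg

CA = [HCO3⁻] + 2[CO3²⁻] = (α₁ + 2α₂)·DIC
At pH 7.96: [H⁺]/K1 = 10^-2.07 = 0.0085114, K2/[H⁺] = 10^-1.26 = 0.054954
α₁ = 1/(1 + 0.0085114 + 0.054954) = 1/1.0635 = 0.9403; α₂ = α₁·K2/[H⁺] = 0.05167
α₁ + 2α₂ = 1.0437
DIC = CA / (α₁ + 2α₂) = 2.16 / 1.0437 = 2.07 mmol/kg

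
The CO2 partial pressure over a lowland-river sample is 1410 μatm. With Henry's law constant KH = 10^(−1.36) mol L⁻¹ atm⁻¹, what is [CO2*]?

[CO2*] = 61.5 μmol/L

KH = 10^(−1.36) = 4.365×10^-2 mol L⁻¹ atm⁻¹
[CO2*] = KH · pCO2 = 4.365×10^-2 × 1410×10^-6 atm = 6.15×10^-5 mol/L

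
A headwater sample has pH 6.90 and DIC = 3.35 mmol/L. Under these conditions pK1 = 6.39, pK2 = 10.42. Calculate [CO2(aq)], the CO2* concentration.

α₀ = 1 / (1 + K1/[H⁺] + K1K2/[H⁺]²) = 1 / (1 + 10^+0.51 + 10^-3.01)
   = 1 / (1 + 3.2359 + 0.00097724) = 1/4.2369 = 0.2360
[CO2*] = α₀ × DIC = 0.2360 × 3.35 = 0.791 mmol/L

[CO2*] = 0.791 mmol/L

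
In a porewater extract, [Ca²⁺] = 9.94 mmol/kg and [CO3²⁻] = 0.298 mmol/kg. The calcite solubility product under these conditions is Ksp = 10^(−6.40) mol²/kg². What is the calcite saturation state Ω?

Ksp = 10^(−6.40) = 3.981×10^-7
Ω = [Ca²⁺][CO3²⁻]/Ksp = (9.94×10^-3)(0.298×10^-3) / 3.981×10^-7 = 7.44

Ω = 7.44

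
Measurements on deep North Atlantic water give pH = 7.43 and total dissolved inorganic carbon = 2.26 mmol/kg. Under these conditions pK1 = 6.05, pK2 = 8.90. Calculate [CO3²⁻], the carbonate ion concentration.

α₂ = 1 / (1 + [H⁺]/K2 + [H⁺]²/(K1K2)) = 1 / (1 + 10^+1.47 + 10^+0.09)
   = 1 / (1 + 29.512 + 1.2303) = 1/31.742 = 0.03150
[CO3²⁻] = α₂ × DIC = 0.03150 × 2.26 = 0.0712 mmol/kg

[CO3²⁻] = 0.0712 mmol/kg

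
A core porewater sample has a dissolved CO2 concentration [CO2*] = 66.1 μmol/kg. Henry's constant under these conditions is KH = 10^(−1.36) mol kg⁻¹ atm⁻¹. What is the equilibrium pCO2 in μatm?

pCO2 = 1510 μatm

KH = 10^(−1.36) = 4.365×10^-2 mol kg⁻¹ atm⁻¹
pCO2 = [CO2*]/KH = 66.1×10^-6 / 4.365×10^-2 = 1.51×10^-3 atm = 1510 μatm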